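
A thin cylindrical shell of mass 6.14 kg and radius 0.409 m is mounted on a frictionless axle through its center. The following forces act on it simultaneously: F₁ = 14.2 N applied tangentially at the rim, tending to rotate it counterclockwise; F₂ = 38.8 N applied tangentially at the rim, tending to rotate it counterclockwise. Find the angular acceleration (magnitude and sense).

α ≈ 21.1 rad/s², counterclockwise

I = MR² = (6.14)(0.409)² = 1.027 kg·m².
Taking counterclockwise as positive: τ₁ = +(14.2)(0.409) = +5.808 N·m; τ₂ = +(38.8)(0.409) = +15.87 N·m.
Net torque τ = 21.68 N·m.
α = τ/I = 21.68/1.027 = 21.10 rad/s².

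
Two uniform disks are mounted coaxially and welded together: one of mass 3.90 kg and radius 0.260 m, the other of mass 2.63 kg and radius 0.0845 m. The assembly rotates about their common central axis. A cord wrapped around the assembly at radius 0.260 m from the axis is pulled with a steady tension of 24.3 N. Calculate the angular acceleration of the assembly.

α ≈ 44.7 rad/s²

I = ½M₁R₁² + ½M₂R₂² = ½(3.90)(0.260)² + ½(2.63)(0.0845)² = 0.1412 kg·m².
τ = F r = (24.3)(0.260) = 6.318 N·m.
α = τ/I = 6.318/0.1412 = 44.74 rad/s².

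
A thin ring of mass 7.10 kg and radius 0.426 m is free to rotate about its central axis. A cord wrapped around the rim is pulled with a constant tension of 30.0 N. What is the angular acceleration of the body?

I = MR² = (7.10)(0.426)² = 1.288 kg·m².
τ = F R = (30.0)(0.426) = 12.78 N·m.
From τ = Iα: α = 12.78/1.288 = 9.919 rad/s².

α ≈ 9.92 rad/s²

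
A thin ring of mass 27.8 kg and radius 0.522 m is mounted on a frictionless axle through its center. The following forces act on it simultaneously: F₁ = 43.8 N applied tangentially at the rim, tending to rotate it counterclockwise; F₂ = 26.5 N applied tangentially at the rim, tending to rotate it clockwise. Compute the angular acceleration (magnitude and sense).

α ≈ 1.19 rad/s², counterclockwise

I = MR² = (27.8)(0.522)² = 7.575 kg·m².
Taking counterclockwise as positive: τ₁ = +(43.8)(0.522) = +22.86 N·m; τ₂ = −(26.5)(0.522) = −13.83 N·m.
Net torque τ = 9.031 N·m.
α = τ/I = 9.031/7.575 = 1.192 rad/s².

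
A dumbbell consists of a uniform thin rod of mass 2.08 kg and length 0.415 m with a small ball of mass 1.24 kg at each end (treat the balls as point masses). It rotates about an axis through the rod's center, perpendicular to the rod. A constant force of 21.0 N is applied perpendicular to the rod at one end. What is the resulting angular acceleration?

I_rod = (1/12)ML² = (1/12)(2.08)(0.415)² = 0.02985 kg·m².
I_balls = 2·m·(L/2)² = 2(1.24)(0.2075)² = 0.1068 kg·m².
Total I = 0.1366 kg·m².
τ = F·(L/2) = (21.0)(0.207) = 4.357 N·m.
α = τ/I = 4.357/0.1366 = 31.89 rad/s².

α ≈ 31.9 rad/s²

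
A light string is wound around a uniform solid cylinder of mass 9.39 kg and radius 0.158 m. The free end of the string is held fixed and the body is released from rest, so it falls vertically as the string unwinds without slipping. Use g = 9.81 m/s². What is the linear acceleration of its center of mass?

a ≈ 6.54 m/s²

Translation: Mg − T = Ma. Rotation about the center: TR = Iα with I = ½MR².
With a = αR: T = (I/R²)a = (1/2)M a, so Mg = (1 + 0.5000)Ma.
a = g/(1 + 0.5000) = 9.81/1.500 = 6.540 m/s².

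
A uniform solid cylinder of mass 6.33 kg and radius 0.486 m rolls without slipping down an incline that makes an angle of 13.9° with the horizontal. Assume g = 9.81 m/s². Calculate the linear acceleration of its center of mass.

a ≈ 1.57 m/s²

Translation along the incline: Mg sinθ − f = Ma.
Rotation about the center: fR = Iα with I = ½MR². No-slip gives a = αR, so f = (I/R²)a = (1/2)M a.
Substituting: Mg sinθ = (1 + 0.5000)Ma, so a = g sinθ/(1 + 0.5000) = (9.81) sin 13.9° / 1.500 = 1.571 m/s².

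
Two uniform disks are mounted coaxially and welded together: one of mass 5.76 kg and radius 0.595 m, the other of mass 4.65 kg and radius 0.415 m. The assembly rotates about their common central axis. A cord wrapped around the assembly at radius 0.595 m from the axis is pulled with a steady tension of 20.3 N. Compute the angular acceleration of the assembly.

I = ½M₁R₁² + ½M₂R₂² = ½(5.76)(0.595)² + ½(4.65)(0.415)² = 1.420 kg·m².
τ = F r = (20.3)(0.595) = 12.08 N·m.
α = τ/I = 12.08/1.420 = 8.506 rad/s².

α ≈ 8.51 rad/s²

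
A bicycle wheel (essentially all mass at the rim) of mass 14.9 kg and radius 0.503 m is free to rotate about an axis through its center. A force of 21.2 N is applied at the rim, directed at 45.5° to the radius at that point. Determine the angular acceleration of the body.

I = MR² = (14.9)(0.503)² = 3.770 kg·m².
Only the tangential component produces torque: τ = F R sinθ = (21.2)(0.503) sin 45.5° = 7.606 N·m.
From τ = Iα: α = 7.606/3.770 = 2.018 rad/s².

α ≈ 2.02 rad/s²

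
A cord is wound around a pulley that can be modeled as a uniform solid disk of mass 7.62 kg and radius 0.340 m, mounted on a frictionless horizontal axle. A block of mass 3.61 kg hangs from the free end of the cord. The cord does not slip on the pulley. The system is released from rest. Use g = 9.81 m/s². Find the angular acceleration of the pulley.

α ≈ 14.0 rad/s²

I = ½MR² = (1/2)(7.62)(0.340)² = 0.4404 kg·m².
Block: mg − T = ma. Pulley: TR = Iα. No-slip: a = αR, so T = (I/R²)a = 3.810·a.
Then mg = (m + 3.810)a, so a = (3.61)(9.81)/(3.61 + 3.810) = 4.773 m/s².
α = a/R = 4.773/0.340 = 14.04 rad/s².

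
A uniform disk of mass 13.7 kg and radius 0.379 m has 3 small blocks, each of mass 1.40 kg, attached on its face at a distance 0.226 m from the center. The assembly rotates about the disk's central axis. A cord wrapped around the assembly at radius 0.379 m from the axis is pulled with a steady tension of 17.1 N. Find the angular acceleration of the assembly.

I_disk = ½MR² = ½(13.7)(0.379)² = 0.9839 kg·m².
I_blocks = 3·m·r² = 3(1.40)(0.226)² = 0.2145 kg·m².
Total I = 1.198 kg·m².
τ = F r = (17.1)(0.379) = 6.481 N·m.
α = τ/I = 6.481/1.198 = 5.408 rad/s².

α ≈ 5.41 rad/s²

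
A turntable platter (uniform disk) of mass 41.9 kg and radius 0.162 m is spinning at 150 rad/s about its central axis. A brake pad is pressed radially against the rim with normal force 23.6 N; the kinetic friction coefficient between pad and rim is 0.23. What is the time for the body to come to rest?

I = ½MR² = (1/2)(41.9)(0.162)² = 0.5498 kg·m².
Friction force f = μN = (0.23)(23.6) = 5.428 N at the rim; torque magnitude τ = fR = 0.8793 N·m, opposing ω.
|α| = τ/I = 0.8793/0.5498 = 1.599 rad/s² (deceleration).
0 = ω₀ − |α|t ⇒ t = ω₀/|α| = 150/1.599 = 93.79 s.

t ≈ 93.8 s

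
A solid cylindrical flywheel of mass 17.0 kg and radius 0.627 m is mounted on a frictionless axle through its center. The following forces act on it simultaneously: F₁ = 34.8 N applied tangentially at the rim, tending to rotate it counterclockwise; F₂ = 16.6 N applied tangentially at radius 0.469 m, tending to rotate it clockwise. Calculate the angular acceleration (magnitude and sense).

I = ½MR² = (1/2)(17.0)(0.627)² = 3.342 kg·m².
Taking counterclockwise as positive: τ₁ = +(34.8)(0.627) = +21.82 N·m; τ₂ = −(16.6)(0.469) = −7.785 N·m.
Net torque τ = 14.03 N·m.
α = τ/I = 14.03/3.342 = 4.200 rad/s².

α ≈ 4.20 rad/s², counterclockwise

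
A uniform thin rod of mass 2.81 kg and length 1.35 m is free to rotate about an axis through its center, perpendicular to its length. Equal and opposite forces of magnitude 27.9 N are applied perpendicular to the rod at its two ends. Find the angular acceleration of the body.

α ≈ 88.3 rad/s²

I = (1/12)ML² = (1/12)(2.81)(1.35)² = 0.4268 kg·m².
The couple gives τ = F·(L/2) + F·(L/2) = F L = (27.9)(1.35) = 37.66 N·m.
Newton's second law for rotation, τ = Iα, gives α = τ/I = 37.66/0.4268 = 88.26 rad/s².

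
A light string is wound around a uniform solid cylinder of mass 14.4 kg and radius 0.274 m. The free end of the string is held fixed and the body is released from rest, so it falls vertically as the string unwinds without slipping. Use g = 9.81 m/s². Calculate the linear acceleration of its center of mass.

Translation: Mg − T = Ma. Rotation about the center: TR = Iα with I = ½MR².
With a = αR: T = (I/R²)a = (1/2)M a, so Mg = (1 + 0.5000)Ma.
a = g/(1 + 0.5000) = 9.81/1.500 = 6.540 m/s².

a ≈ 6.54 m/s²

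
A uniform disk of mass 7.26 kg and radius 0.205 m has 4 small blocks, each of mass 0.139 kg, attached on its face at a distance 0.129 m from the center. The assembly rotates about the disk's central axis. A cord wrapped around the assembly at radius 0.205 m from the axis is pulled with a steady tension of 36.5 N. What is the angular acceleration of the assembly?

I_disk = ½MR² = ½(7.26)(0.205)² = 0.1526 kg·m².
I_blocks = 4·m·r² = 4(0.139)(0.129)² = 0.009252 kg·m².
Total I = 0.1618 kg·m².
τ = F r = (36.5)(0.205) = 7.482 N·m.
α = τ/I = 7.482/0.1618 = 46.24 rad/s².

α ≈ 46.2 rad/s²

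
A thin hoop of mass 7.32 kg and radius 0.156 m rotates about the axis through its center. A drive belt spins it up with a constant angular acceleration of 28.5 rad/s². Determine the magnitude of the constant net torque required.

I = MR² = (7.32)(0.156)² = 0.1781 kg·m².
τ = Iα = (0.1781)(28.50) = 5.077 N·m.

τ ≈ 5.08 N·m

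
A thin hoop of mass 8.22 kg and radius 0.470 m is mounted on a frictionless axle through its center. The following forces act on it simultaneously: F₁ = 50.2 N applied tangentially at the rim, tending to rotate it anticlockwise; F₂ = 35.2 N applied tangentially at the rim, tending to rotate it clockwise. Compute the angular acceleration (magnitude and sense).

I = MR² = (8.22)(0.470)² = 1.816 kg·m².
Taking anticlockwise as positive: τ₁ = +(50.2)(0.470) = +23.59 N·m; τ₂ = −(35.2)(0.470) = −16.54 N·m.
Net torque τ = 7.050 N·m.
α = τ/I = 7.050/1.816 = 3.883 rad/s².

α ≈ 3.88 rad/s², anticlockwise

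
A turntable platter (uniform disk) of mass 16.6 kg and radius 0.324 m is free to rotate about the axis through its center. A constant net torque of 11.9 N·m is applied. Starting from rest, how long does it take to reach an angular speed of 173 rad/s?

t ≈ 12.7 s

I = ½MR² = (1/2)(16.6)(0.324)² = 0.8713 kg·m².
α = τ/I = 11.9/0.8713 = 13.66 rad/s².
ω = αt ⇒ t = ω/α = 173/13.66 = 12.67 s.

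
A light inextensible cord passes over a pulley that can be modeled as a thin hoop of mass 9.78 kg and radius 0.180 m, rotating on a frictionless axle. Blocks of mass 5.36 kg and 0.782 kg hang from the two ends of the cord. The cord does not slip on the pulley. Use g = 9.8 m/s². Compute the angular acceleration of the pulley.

I = MR² = (9.78)(0.180)² = 0.3169 kg·m².
Heavier block: m₁g − T₁ = m₁a. Lighter block: T₂ − m₂g = m₂a.
Pulley: (T₁ − T₂)R = Iα = I(a/R), so T₁ − T₂ = (I/R²)a = 1·M_p a = 9.780·a.
Adding the three: (m₁ − m₂)g = (m₁ + m₂ + 9.780)a, so a = (5.36 − 0.782)(9.8)/(5.36 + 0.782 + 9.780) = 2.818 m/s².
α = a/R = 2.818/0.180 = 15.65 rad/s².

α ≈ 15.7 rad/s²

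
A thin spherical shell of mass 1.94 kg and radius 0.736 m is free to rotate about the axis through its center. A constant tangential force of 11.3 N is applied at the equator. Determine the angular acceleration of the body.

α ≈ 11.9 rad/s²

I = (2/3)MR² = (2/3)(1.94)(0.736)² = 0.7006 kg·m².
τ = F R = (11.3)(0.736) = 8.317 N·m.
From τ = Iα: α = 8.317/0.7006 = 11.87 rad/s².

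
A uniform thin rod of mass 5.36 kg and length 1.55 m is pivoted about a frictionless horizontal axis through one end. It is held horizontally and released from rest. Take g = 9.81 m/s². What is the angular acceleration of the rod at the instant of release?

About the pivot, I = (1/3)ML² = (1/3)(5.36)(1.55)² = 4.292 kg·m².
The weight acts at the center, a distance L/2 = 0.7750 m from the pivot; τ = Mg(L/2) = 40.75 N·m.
α = τ/I = 40.75/4.292 = 9.494 rad/s².
(Equivalently α = (3g/(2L)) = 9.494 rad/s².)

α ≈ 9.49 rad/s²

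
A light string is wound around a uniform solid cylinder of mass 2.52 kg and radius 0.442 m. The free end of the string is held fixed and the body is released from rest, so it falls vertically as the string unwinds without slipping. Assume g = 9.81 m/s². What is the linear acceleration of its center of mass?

a ≈ 6.54 m/s²

Translation: Mg − T = Ma. Rotation about the center: TR = Iα with I = ½MR².
With a = αR: T = (I/R²)a = (1/2)M a, so Mg = (1 + 0.5000)Ma.
a = g/(1 + 0.5000) = 9.81/1.500 = 6.540 m/s².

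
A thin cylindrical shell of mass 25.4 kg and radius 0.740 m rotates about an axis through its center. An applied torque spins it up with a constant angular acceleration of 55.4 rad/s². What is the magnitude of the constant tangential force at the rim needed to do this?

F ≈ 1040 N

I = MR² = (25.4)(0.740)² = 13.91 kg·m².
The required torque is τ = Iα = (13.91)(55.40) = 770.6 N·m.
A tangential force at the rim gives τ = FR, so F = τ/R = 770.6/0.740 = 1041 N.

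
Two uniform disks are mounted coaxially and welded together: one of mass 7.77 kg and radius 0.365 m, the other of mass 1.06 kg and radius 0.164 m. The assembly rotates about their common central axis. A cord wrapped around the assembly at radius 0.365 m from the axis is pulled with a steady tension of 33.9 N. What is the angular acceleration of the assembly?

I = ½M₁R₁² + ½M₂R₂² = ½(7.77)(0.365)² + ½(1.06)(0.164)² = 0.5318 kg·m².
τ = F r = (33.9)(0.365) = 12.37 N·m.
α = τ/I = 12.37/0.5318 = 23.27 rad/s².

α ≈ 23.3 rad/s²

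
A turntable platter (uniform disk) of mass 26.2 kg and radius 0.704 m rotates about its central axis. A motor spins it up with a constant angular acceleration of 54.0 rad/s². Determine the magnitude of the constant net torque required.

τ ≈ 351 N·m

I = ½MR² = (1/2)(26.2)(0.704)² = 6.493 kg·m².
τ = Iα = (6.493)(54.00) = 350.6 N·m.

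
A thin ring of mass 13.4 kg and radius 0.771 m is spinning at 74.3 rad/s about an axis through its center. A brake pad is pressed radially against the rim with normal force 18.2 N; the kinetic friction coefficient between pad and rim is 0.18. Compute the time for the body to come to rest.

I = MR² = (13.4)(0.771)² = 7.966 kg·m².
Friction force f = μN = (0.18)(18.2) = 3.276 N at the rim; torque magnitude τ = fR = 2.526 N·m, opposing ω.
|α| = τ/I = 2.526/7.966 = 0.3171 rad/s² (deceleration).
0 = ω₀ − |α|t ⇒ t = ω₀/|α| = 74.3/0.3171 = 234.3 s.

t ≈ 234 s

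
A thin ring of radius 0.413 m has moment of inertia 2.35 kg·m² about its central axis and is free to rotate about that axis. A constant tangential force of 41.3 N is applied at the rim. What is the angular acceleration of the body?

α ≈ 7.26 rad/s²

τ = F R = (41.3)(0.413) = 17.06 N·m.
Newton's second law for rotation, τ = Iα, gives α = τ/I = 17.06/2.350 = 7.258 rad/s².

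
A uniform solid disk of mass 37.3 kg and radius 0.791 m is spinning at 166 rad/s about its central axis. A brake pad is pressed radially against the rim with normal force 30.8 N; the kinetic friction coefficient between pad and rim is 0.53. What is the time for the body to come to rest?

t ≈ 150 s

I = ½MR² = (1/2)(37.3)(0.791)² = 11.67 kg·m².
Friction force f = μN = (0.53)(30.8) = 16.32 N at the rim; torque magnitude τ = fR = 12.91 N·m, opposing ω.
|α| = τ/I = 12.91/11.67 = 1.107 rad/s² (deceleration).
0 = ω₀ − |α|t ⇒ t = ω₀/|α| = 166/1.107 = 150.0 s.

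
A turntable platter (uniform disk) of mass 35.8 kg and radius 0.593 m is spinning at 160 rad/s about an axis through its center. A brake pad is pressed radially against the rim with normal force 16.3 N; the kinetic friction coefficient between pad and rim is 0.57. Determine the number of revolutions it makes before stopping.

≈ 2330 revolutions

I = ½MR² = (1/2)(35.8)(0.593)² = 6.295 kg·m².
Friction force f = μN = (0.57)(16.3) = 9.291 N at the rim; torque magnitude τ = fR = 5.510 N·m, opposing ω.
|α| = τ/I = 5.510/6.295 = 0.8753 rad/s² (deceleration).
ω² = ω₀² − 2|α|θ with ω = 0 ⇒ θ = ω₀²/(2|α|) = 14620 rad = 2327 rev.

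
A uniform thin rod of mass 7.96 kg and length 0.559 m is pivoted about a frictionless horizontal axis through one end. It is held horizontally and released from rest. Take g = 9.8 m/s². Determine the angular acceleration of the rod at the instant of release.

α ≈ 26.3 rad/s²

About the pivot, I = (1/3)ML² = (1/3)(7.96)(0.559)² = 0.8291 kg·m².
The weight acts at the center, a distance L/2 = 0.2795 m from the pivot; τ = Mg(L/2) = 21.80 N·m.
α = τ/I = 21.80/0.8291 = 26.30 rad/s².
(Equivalently α = (3g/(2L)) = 26.30 rad/s².)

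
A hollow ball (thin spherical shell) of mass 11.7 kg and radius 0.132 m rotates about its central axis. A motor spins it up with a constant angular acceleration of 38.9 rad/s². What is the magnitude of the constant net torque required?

τ ≈ 5.29 N·m

I = (2/3)MR² = (2/3)(11.7)(0.132)² = 0.1359 kg·m².
τ = Iα = (0.1359)(38.90) = 5.287 N·m.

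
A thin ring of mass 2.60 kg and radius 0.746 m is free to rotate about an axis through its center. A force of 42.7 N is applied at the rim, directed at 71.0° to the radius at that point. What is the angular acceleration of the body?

α ≈ 20.8 rad/s²

I = MR² = (2.60)(0.746)² = 1.447 kg·m².
Only the tangential component produces torque: τ = F R sinθ = (42.7)(0.746) sin 71.0° = 30.12 N·m.
Newton's second law for rotation, τ = Iα, gives α = τ/I = 30.12/1.447 = 20.82 rad/s².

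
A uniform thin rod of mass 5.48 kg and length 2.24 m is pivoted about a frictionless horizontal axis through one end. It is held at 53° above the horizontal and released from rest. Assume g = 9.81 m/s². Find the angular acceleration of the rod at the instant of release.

About the pivot, I = (1/3)ML² = (1/3)(5.48)(2.24)² = 9.165 kg·m².
The weight acts at the center, a distance L/2 = 1.120 m from the pivot; τ = Mg(L/2) cos 53° = 36.24 N·m.
α = τ/I = 36.24/9.165 = 3.953 rad/s².
(Equivalently α = (3g/(2L)) cos 53° = 3.953 rad/s².)

α ≈ 3.95 rad/s²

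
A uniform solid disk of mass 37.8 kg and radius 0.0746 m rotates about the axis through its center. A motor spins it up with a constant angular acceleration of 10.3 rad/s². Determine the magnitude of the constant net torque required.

τ ≈ 1.08 N·m

I = ½MR² = (1/2)(37.8)(0.0746)² = 0.1052 kg·m².
τ = Iα = (0.1052)(10.30) = 1.083 N·m.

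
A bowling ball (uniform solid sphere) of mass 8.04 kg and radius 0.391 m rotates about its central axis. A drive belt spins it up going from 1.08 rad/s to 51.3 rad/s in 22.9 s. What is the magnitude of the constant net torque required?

τ ≈ 1.08 N·m

I = (2/5)MR² = (2/5)(8.04)(0.391)² = 0.4917 kg·m².
α = Δω/Δt = (51.3 − 1.08)/22.9 = 2.193 rad/s².
τ = Iα = (0.4917)(2.193) = 1.078 N·m.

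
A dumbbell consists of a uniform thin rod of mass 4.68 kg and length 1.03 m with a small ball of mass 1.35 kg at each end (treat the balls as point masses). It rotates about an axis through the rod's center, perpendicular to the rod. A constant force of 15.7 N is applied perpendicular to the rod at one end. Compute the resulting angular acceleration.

α ≈ 7.16 rad/s²

I_rod = (1/12)ML² = (1/12)(4.68)(1.03)² = 0.4138 kg·m².
I_balls = 2·m·(L/2)² = 2(1.35)(0.5150)² = 0.7161 kg·m².
Total I = 1.130 kg·m².
τ = F·(L/2) = (15.7)(0.515) = 8.085 N·m.
α = τ/I = 8.085/1.130 = 7.156 rad/s².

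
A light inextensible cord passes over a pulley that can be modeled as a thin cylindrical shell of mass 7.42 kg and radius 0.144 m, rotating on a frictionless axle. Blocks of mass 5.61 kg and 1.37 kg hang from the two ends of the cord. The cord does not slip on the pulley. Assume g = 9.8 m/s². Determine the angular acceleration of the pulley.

α ≈ 20.0 rad/s²

I = MR² = (7.42)(0.144)² = 0.1539 kg·m².
Heavier block: m₁g − T₁ = m₁a. Lighter block: T₂ − m₂g = m₂a.
Pulley: (T₁ − T₂)R = Iα = I(a/R), so T₁ − T₂ = (I/R²)a = 1·M_p a = 7.420·a.
Adding the three: (m₁ − m₂)g = (m₁ + m₂ + 7.420)a, so a = (5.61 − 1.37)(9.8)/(5.61 + 1.37 + 7.420) = 2.886 m/s².
α = a/R = 2.886/0.144 = 20.04 rad/s².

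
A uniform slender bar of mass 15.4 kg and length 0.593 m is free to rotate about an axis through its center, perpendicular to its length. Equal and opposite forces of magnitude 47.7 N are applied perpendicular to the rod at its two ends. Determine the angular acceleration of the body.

I = (1/12)ML² = (1/12)(15.4)(0.593)² = 0.4513 kg·m².
The couple gives τ = F·(L/2) + F·(L/2) = F L = (47.7)(0.593) = 28.29 N·m.
Newton's second law for rotation, τ = Iα, gives α = τ/I = 28.29/0.4513 = 62.68 rad/s².

α ≈ 62.7 rad/s²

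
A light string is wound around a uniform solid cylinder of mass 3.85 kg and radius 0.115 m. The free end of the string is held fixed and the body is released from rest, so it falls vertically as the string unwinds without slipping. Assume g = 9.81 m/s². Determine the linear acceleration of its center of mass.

a ≈ 6.54 m/s²

Translation: Mg − T = Ma. Rotation about the center: TR = Iα with I = ½MR².
With a = αR: T = (I/R²)a = (1/2)M a, so Mg = (1 + 0.5000)Ma.
a = g/(1 + 0.5000) = 9.81/1.500 = 6.540 m/s².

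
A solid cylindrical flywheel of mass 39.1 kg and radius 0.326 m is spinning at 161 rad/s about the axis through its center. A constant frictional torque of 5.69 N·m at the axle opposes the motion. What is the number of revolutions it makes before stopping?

≈ 753 revolutions

I = ½MR² = (1/2)(39.1)(0.326)² = 2.078 kg·m².
The net torque has magnitude 5.69 N·m, opposing ω.
|α| = τ/I = 5.690/2.078 = 2.739 rad/s² (deceleration).
ω² = ω₀² − 2|α|θ with ω = 0 ⇒ θ = ω₀²/(2|α|) = 4733 rad = 753.2 rev.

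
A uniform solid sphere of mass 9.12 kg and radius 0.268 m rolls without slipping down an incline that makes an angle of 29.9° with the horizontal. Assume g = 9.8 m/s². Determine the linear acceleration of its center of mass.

Translation along the incline: Mg sinθ − f = Ma.
Rotation about the center: fR = Iα with I = (2/5)MR². No-slip gives a = αR, so f = (I/R²)a = (2/5)M a.
Substituting: Mg sinθ = (1 + 0.4000)Ma, so a = g sinθ/(1 + 0.4000) = (9.8) sin 29.9° / 1.400 = 3.489 m/s².

a ≈ 3.49 m/s²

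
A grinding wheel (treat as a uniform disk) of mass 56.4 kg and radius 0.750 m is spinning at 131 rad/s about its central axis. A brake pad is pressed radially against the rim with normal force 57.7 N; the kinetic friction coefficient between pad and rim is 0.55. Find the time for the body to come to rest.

t ≈ 87.3 s

I = ½MR² = (1/2)(56.4)(0.750)² = 15.86 kg·m².
Friction force f = μN = (0.55)(57.7) = 31.74 N at the rim; torque magnitude τ = fR = 23.80 N·m, opposing ω.
|α| = τ/I = 23.80/15.86 = 1.500 rad/s² (deceleration).
0 = ω₀ − |α|t ⇒ t = ω₀/|α| = 131/1.500 = 87.31 s.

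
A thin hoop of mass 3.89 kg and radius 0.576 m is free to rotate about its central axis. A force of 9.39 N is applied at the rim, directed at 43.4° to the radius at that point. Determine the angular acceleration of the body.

I = MR² = (3.89)(0.576)² = 1.291 kg·m².
Only the tangential component produces torque: τ = F R sinθ = (9.39)(0.576) sin 43.4° = 3.716 N·m.
Newton's second law for rotation, τ = Iα, gives α = τ/I = 3.716/1.291 = 2.879 rad/s².

α ≈ 2.88 rad/s²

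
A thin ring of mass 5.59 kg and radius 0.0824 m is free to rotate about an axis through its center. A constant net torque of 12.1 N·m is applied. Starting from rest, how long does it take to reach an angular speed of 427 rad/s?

I = MR² = (5.59)(0.0824)² = 0.03795 kg·m².
α = τ/I = 12.1/0.03795 = 318.8 rad/s².
ω = αt ⇒ t = ω/α = 427/318.8 = 1.339 s.

t ≈ 1.34 s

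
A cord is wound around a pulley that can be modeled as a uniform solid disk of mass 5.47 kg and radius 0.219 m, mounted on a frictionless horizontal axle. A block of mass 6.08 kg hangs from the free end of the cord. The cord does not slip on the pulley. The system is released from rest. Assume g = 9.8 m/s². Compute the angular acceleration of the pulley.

α ≈ 30.9 rad/s²

I = ½MR² = (1/2)(5.47)(0.219)² = 0.1312 kg·m².
Block: mg − T = ma. Pulley: TR = Iα. No-slip: a = αR, so T = (I/R²)a = 2.735·a.
Then mg = (m + 2.735)a, so a = (6.08)(9.8)/(6.08 + 2.735) = 6.759 m/s².
α = a/R = 6.759/0.219 = 30.86 rad/s².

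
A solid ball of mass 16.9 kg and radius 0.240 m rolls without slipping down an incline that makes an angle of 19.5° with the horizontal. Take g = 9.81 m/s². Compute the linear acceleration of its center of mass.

a ≈ 2.34 m/s²

Translation along the incline: Mg sinθ − f = Ma.
Rotation about the center: fR = Iα with I = (2/5)MR². No-slip gives a = αR, so f = (I/R²)a = (2/5)M a.
Substituting: Mg sinθ = (1 + 0.4000)Ma, so a = g sinθ/(1 + 0.4000) = (9.81) sin 19.5° / 1.400 = 2.339 m/s².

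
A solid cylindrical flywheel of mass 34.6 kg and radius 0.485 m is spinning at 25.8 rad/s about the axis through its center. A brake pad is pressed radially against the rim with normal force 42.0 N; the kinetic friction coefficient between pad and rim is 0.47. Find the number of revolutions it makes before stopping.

≈ 22.5 revolutions

I = ½MR² = (1/2)(34.6)(0.485)² = 4.069 kg·m².
Friction force f = μN = (0.47)(42.0) = 19.74 N at the rim; torque magnitude τ = fR = 9.574 N·m, opposing ω.
|α| = τ/I = 9.574/4.069 = 2.353 rad/s² (deceleration).
ω² = ω₀² − 2|α|θ with ω = 0 ⇒ θ = ω₀²/(2|α|) = 141.5 rad = 22.51 rev.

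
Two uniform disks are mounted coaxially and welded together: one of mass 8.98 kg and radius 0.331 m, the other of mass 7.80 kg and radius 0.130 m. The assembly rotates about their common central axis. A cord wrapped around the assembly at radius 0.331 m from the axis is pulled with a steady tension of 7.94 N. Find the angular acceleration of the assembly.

α ≈ 4.71 rad/s²

I = ½M₁R₁² + ½M₂R₂² = ½(8.98)(0.331)² + ½(7.80)(0.130)² = 0.5578 kg·m².
τ = F r = (7.94)(0.331) = 2.628 N·m.
α = τ/I = 2.628/0.5578 = 4.711 rad/s².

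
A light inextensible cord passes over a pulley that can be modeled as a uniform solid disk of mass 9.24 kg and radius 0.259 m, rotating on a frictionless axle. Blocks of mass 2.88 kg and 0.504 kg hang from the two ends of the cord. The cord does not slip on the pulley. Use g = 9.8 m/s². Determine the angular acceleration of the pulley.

I = ½MR² = (1/2)(9.24)(0.259)² = 0.3099 kg·m².
Heavier block: m₁g − T₁ = m₁a. Lighter block: T₂ − m₂g = m₂a.
Pulley: (T₁ − T₂)R = Iα = I(a/R), so T₁ − T₂ = (I/R²)a = (1/2)M_p a = 4.620·a.
Adding the three: (m₁ − m₂)g = (m₁ + m₂ + 4.620)a, so a = (2.88 − 0.504)(9.8)/(2.88 + 0.504 + 4.620) = 2.909 m/s².
α = a/R = 2.909/0.259 = 11.23 rad/s².

α ≈ 11.2 rad/s²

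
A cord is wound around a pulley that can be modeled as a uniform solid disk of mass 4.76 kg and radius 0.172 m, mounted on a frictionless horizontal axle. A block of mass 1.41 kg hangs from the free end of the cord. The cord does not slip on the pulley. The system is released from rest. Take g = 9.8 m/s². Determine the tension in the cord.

T ≈ 8.68 N

I = ½MR² = (1/2)(4.76)(0.172)² = 0.07041 kg·m².
Block: mg − T = ma. Pulley: TR = Iα. No-slip: a = αR, so T = (I/R²)a = 2.380·a.
Then mg = (m + 2.380)a, so a = (1.41)(9.8)/(1.41 + 2.380) = 3.646 m/s².
T = 2.380·a = 8.677 N.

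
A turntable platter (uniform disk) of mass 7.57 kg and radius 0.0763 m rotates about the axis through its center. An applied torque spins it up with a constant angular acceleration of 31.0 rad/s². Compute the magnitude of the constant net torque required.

τ ≈ 0.683 N·m

I = ½MR² = (1/2)(7.57)(0.0763)² = 0.02204 kg·m².
τ = Iα = (0.02204)(31.00) = 0.6831 N·m.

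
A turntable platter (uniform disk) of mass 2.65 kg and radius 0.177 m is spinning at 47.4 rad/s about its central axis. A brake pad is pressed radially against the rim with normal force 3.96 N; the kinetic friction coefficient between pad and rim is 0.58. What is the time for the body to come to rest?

t ≈ 4.84 s

I = ½MR² = (1/2)(2.65)(0.177)² = 0.04151 kg·m².
Friction force f = μN = (0.58)(3.96) = 2.297 N at the rim; torque magnitude τ = fR = 0.4065 N·m, opposing ω.
|α| = τ/I = 0.4065/0.04151 = 9.793 rad/s² (deceleration).
0 = ω₀ − |α|t ⇒ t = ω₀/|α| = 47.4/9.793 = 4.840 s.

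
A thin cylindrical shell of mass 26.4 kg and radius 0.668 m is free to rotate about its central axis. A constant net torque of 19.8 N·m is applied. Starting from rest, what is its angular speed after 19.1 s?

I = MR² = (26.4)(0.668)² = 11.78 kg·m².
α = τ/I = 19.8/11.78 = 1.681 rad/s².
ω = ω₀ + αt = 0 + (1.681)(19.1) = 32.10 rad/s.

ω ≈ 32.1 rad/s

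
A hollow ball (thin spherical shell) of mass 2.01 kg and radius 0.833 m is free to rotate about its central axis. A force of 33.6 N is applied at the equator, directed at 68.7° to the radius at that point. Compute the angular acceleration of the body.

α ≈ 28.0 rad/s²

I = (2/3)MR² = (2/3)(2.01)(0.833)² = 0.9298 kg·m².
Only the tangential component produces torque: τ = F R sinθ = (33.6)(0.833) sin 68.7° = 26.08 N·m.
From τ = Iα: α = 26.08/0.9298 = 28.05 rad/s².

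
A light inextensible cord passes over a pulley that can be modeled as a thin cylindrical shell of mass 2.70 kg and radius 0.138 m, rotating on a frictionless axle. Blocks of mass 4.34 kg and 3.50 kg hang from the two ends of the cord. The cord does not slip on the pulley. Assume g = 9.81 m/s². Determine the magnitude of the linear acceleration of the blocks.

a ≈ 0.782 m/s²

I = MR² = (2.70)(0.138)² = 0.05142 kg·m².
Heavier block: m₁g − T₁ = m₁a. Lighter block: T₂ − m₂g = m₂a.
Pulley: (T₁ − T₂)R = Iα = I(a/R), so T₁ − T₂ = (I/R²)a = 1·M_p a = 2.700·a.
Adding the three: (m₁ − m₂)g = (m₁ + m₂ + 2.700)a, so a = (4.34 − 3.50)(9.81)/(4.34 + 3.50 + 2.700) = 0.7818 m/s².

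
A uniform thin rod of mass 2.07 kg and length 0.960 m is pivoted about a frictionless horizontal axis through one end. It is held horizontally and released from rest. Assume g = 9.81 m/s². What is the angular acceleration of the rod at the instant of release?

α ≈ 15.3 rad/s²

About the pivot, I = (1/3)ML² = (1/3)(2.07)(0.960)² = 0.6359 kg·m².
The weight acts at the center, a distance L/2 = 0.4800 m from the pivot; τ = Mg(L/2) = 9.747 N·m.
α = τ/I = 9.747/0.6359 = 15.33 rad/s².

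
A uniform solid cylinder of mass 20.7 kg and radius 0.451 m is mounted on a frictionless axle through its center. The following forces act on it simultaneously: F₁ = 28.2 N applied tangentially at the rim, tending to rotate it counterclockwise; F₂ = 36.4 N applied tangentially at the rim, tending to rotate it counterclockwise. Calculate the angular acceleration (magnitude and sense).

α ≈ 13.8 rad/s², counterclockwise

I = ½MR² = (1/2)(20.7)(0.451)² = 2.105 kg·m².
Taking counterclockwise as positive: τ₁ = +(28.2)(0.451) = +12.72 N·m; τ₂ = +(36.4)(0.451) = +16.42 N·m.
Net torque τ = 29.13 N·m.
α = τ/I = 29.13/2.105 = 13.84 rad/s².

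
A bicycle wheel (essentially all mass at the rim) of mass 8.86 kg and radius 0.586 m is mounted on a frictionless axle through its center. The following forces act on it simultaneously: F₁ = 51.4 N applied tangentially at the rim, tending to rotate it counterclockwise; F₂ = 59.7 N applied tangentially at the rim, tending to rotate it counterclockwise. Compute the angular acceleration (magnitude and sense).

I = MR² = (8.86)(0.586)² = 3.042 kg·m².
Taking counterclockwise as positive: τ₁ = +(51.4)(0.586) = +30.12 N·m; τ₂ = +(59.7)(0.586) = +34.98 N·m.
Net torque τ = 65.10 N·m.
α = τ/I = 65.10/3.042 = 21.40 rad/s².

α ≈ 21.4 rad/s², counterclockwise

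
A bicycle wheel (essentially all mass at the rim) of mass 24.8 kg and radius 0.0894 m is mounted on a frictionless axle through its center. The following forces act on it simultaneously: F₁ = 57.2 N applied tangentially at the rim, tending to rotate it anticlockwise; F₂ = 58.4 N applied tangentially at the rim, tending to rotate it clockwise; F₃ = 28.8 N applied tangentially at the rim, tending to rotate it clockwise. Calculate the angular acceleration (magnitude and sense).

α ≈ 13.5 rad/s², clockwise

I = MR² = (24.8)(0.0894)² = 0.1982 kg·m².
Taking anticlockwise as positive: τ₁ = +(57.2)(0.0894) = +5.114 N·m; τ₂ = −(58.4)(0.0894) = −5.221 N·m; τ₃ = −(28.8)(0.0894) = −2.575 N·m.
Net torque τ = -2.682 N·m.
α = τ/I = -2.682/0.1982 = -13.53 rad/s².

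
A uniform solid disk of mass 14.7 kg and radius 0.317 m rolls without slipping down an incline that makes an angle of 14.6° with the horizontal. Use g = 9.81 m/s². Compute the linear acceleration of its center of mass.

Translation along the incline: Mg sinθ − f = Ma.
Rotation about the center: fR = Iα with I = ½MR². No-slip gives a = αR, so f = (I/R²)a = (1/2)M a.
Substituting: Mg sinθ = (1 + 0.5000)Ma, so a = g sinθ/(1 + 0.5000) = (9.81) sin 14.6° / 1.500 = 1.649 m/s².

a ≈ 1.65 m/s²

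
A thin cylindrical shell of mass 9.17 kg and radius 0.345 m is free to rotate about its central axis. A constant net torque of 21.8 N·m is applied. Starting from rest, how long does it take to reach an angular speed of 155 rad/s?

t ≈ 7.76 s

I = MR² = (9.17)(0.345)² = 1.091 kg·m².
α = τ/I = 21.8/1.091 = 19.97 rad/s².
ω = αt ⇒ t = ω/α = 155/19.97 = 7.760 s.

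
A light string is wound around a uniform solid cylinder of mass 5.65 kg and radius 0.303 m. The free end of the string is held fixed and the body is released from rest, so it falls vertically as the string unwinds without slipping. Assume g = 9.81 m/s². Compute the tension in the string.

Translation: Mg − T = Ma. Rotation about the center: TR = Iα with I = ½MR².
With a = αR: T = (I/R²)a = (1/2)M a, so Mg = (1 + 0.5000)Ma.
a = g/(1 + 0.5000) = 9.81/1.500 = 6.540 m/s².
T = 0.5000·M·a = (0.5000)(5.65)(6.540) = 18.48 N.

T ≈ 18.5 N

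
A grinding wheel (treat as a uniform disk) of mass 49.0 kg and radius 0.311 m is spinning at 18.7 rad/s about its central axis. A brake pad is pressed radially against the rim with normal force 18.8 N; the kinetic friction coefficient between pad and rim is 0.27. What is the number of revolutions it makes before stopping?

≈ 41.8 revolutions

I = ½MR² = (1/2)(49.0)(0.311)² = 2.370 kg·m².
Friction force f = μN = (0.27)(18.8) = 5.076 N at the rim; torque magnitude τ = fR = 1.579 N·m, opposing ω.
|α| = τ/I = 1.579/2.370 = 0.6662 rad/s² (deceleration).
ω² = ω₀² − 2|α|θ with ω = 0 ⇒ θ = ω₀²/(2|α|) = 262.5 rad = 41.77 rev.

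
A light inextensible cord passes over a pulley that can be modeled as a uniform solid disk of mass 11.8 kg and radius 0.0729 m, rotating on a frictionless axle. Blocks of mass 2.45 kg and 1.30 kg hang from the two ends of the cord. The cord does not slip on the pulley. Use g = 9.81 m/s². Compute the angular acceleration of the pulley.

α ≈ 16.0 rad/s²

I = ½MR² = (1/2)(11.8)(0.0729)² = 0.03136 kg·m².
Heavier block: m₁g − T₁ = m₁a. Lighter block: T₂ − m₂g = m₂a.
Pulley: (T₁ − T₂)R = Iα = I(a/R), so T₁ − T₂ = (I/R²)a = (1/2)M_p a = 5.900·a.
Adding the three: (m₁ − m₂)g = (m₁ + m₂ + 5.900)a, so a = (2.45 − 1.30)(9.81)/(2.45 + 1.30 + 5.900) = 1.169 m/s².
α = a/R = 1.169/0.0729 = 16.04 rad/s².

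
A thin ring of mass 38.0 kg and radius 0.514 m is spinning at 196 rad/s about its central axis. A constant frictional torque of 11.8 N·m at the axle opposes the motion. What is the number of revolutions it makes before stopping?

I = MR² = (38.0)(0.514)² = 10.04 kg·m².
The net torque has magnitude 11.8 N·m, opposing ω.
|α| = τ/I = 11.80/10.04 = 1.175 rad/s² (deceleration).
ω² = ω₀² − 2|α|θ with ω = 0 ⇒ θ = ω₀²/(2|α|) = 16340 rad = 2601 rev.

≈ 2600 revolutions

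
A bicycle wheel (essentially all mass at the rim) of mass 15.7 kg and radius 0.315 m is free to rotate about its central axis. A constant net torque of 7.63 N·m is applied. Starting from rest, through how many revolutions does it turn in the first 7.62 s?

I = MR² = (15.7)(0.315)² = 1.558 kg·m².
α = τ/I = 7.63/1.558 = 4.898 rad/s².
θ = ½αt² = ½(4.898)(7.62)² = 142.2 rad.
Revolutions = θ/(2π) = 22.63.

≈ 22.6 revolutions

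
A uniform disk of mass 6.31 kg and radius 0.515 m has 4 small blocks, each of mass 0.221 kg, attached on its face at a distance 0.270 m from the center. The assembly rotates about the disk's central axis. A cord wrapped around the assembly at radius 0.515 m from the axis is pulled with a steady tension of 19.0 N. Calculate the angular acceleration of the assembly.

I_disk = ½MR² = ½(6.31)(0.515)² = 0.8368 kg·m².
I_blocks = 4·m·r² = 4(0.221)(0.270)² = 0.06444 kg·m².
Total I = 0.9012 kg·m².
τ = F r = (19.0)(0.515) = 9.785 N·m.
α = τ/I = 9.785/0.9012 = 10.86 rad/s².

α ≈ 10.9 rad/s²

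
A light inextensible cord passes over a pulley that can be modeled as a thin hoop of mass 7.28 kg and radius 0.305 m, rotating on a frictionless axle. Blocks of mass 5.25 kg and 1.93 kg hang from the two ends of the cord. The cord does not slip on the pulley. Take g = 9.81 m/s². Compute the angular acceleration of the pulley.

α ≈ 7.38 rad/s²

I = MR² = (7.28)(0.305)² = 0.6772 kg·m².
Heavier block: m₁g − T₁ = m₁a. Lighter block: T₂ − m₂g = m₂a.
Pulley: (T₁ − T₂)R = Iα = I(a/R), so T₁ − T₂ = (I/R²)a = 1·M_p a = 7.280·a.
Adding the three: (m₁ − m₂)g = (m₁ + m₂ + 7.280)a, so a = (5.25 − 1.93)(9.81)/(5.25 + 1.93 + 7.280) = 2.252 m/s².
α = a/R = 2.252/0.305 = 7.385 rad/s².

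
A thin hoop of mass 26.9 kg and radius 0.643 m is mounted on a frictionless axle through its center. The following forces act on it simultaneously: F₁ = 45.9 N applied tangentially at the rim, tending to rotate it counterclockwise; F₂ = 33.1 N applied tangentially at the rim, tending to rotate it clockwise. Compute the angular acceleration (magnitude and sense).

α ≈ 0.740 rad/s², counterclockwise

I = MR² = (26.9)(0.643)² = 11.12 kg·m².
Taking counterclockwise as positive: τ₁ = +(45.9)(0.643) = +29.51 N·m; τ₂ = −(33.1)(0.643) = −21.28 N·m.
Net torque τ = 8.230 N·m.
α = τ/I = 8.230/11.12 = 0.7400 rad/s².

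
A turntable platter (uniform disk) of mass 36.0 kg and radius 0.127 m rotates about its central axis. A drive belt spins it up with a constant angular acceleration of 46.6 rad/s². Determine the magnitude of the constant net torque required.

I = ½MR² = (1/2)(36.0)(0.127)² = 0.2903 kg·m².
τ = Iα = (0.2903)(46.60) = 13.53 N·m.

τ ≈ 13.5 N·m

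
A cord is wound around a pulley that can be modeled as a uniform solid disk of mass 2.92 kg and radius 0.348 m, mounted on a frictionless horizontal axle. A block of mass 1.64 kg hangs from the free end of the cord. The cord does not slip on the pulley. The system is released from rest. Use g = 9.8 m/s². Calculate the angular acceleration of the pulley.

α ≈ 14.9 rad/s²

I = ½MR² = (1/2)(2.92)(0.348)² = 0.1768 kg·m².
Block: mg − T = ma. Pulley: TR = Iα. No-slip: a = αR, so T = (I/R²)a = 1.460·a.
Then mg = (m + 1.460)a, so a = (1.64)(9.8)/(1.64 + 1.460) = 5.185 m/s².
α = a/R = 5.185/0.348 = 14.90 rad/s².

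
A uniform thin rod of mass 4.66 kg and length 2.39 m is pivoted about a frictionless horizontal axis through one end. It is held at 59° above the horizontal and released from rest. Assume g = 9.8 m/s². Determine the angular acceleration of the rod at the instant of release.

About the pivot, I = (1/3)ML² = (1/3)(4.66)(2.39)² = 8.873 kg·m².
The weight acts at the center, a distance L/2 = 1.195 m from the pivot; τ = Mg(L/2) cos 59° = 28.11 N·m.
α = τ/I = 28.11/8.873 = 3.168 rad/s².

α ≈ 3.17 rad/s²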